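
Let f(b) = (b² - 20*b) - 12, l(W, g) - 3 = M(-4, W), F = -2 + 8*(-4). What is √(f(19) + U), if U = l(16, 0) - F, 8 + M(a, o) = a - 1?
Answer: I*√7 ≈ 2.6458*I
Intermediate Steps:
M(a, o) = -9 + a (M(a, o) = -8 + (a - 1) = -8 + (-1 + a) = -9 + a)
F = -34 (F = -2 - 32 = -34)
l(W, g) = -10 (l(W, g) = 3 + (-9 - 4) = 3 - 13 = -10)
f(b) = -12 + b² - 20*b
U = 24 (U = -10 - 1*(-34) = -10 + 34 = 24)
√(f(19) + U) = √((-12 + 19² - 20*19) + 24) = √((-12 + 361 - 380) + 24) = √(-31 + 24) = √(-7) = I*√7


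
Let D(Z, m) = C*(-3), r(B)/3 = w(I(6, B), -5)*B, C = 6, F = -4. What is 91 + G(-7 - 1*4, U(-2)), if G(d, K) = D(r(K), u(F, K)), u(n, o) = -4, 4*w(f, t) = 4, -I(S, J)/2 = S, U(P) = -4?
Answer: 73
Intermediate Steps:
I(S, J) = -2*S
w(f, t) = 1 (w(f, t) = (¼)*4 = 1)
r(B) = 3*B (r(B) = 3*(1*B) = 3*B)
D(Z, m) = -18 (D(Z, m) = 6*(-3) = -18)
G(d, K) = -18
91 + G(-7 - 1*4, U(-2)) = 91 - 18 = 73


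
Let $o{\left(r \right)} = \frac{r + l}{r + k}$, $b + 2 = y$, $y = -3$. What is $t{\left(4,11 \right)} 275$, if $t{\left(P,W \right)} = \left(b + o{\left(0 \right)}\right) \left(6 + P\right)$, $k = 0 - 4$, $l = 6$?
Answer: $-17875$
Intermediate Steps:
$k = -4$
$b = -5$ ($b = -2 - 3 = -5$)
$o{\left(r \right)} = \frac{6 + r}{-4 + r}$ ($o{\left(r \right)} = \frac{r + 6}{r - 4} = \frac{6 + r}{-4 + r}$)
$t{\left(P,W \right)} = -39 - \frac{13 P}{2}$ ($t{\left(P,W \right)} = \left(-5 + \frac{6 + 0}{-4 + 0}\right) \left(6 + P\right) = \left(-5 + \frac{1}{-4} \cdot 6\right) \left(6 + P\right) = \left(-5 - \frac{3}{2}\right) \left(6 + P\right) = - \frac{13 \left(6 + P\right)}{2} = -39 - \frac{13 P}{2}$)
$t{\left(4,11 \right)} 275 = \left(-39 - 26\right) 275 = \left(-65\right) 275 = -17875$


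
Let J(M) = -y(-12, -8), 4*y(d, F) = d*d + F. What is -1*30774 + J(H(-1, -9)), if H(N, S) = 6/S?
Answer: -30808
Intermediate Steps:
y(d, F) = F/4 + d²/4 (y(d, F) = (d*d + F)/4 = (d² + F)/4 = (F + d²)/4 = F/4 + d²/4)
J(M) = -34 (J(M) = -((¼)*(-8) + (¼)*(-12)²) = -(-2 + (¼)*144) = -(-2 + 36) = -1*34 = -34)
-1*30774 + J(H(-1, -9)) = -1*30774 - 34 = -30774 - 34 = -30808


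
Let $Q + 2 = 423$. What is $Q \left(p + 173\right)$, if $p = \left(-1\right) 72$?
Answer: $42521$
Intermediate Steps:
$Q = 421$ ($Q = -2 + 423 = 421$)
$p = -72$
$Q \left(p + 173\right) = 421 \left(-72 + 173\right) = 421 \cdot 101 = 42521$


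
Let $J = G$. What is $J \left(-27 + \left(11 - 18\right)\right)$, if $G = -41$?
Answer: $1394$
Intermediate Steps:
$J = -41$
$J \left(-27 + \left(11 - 18\right)\right) = - 41 \left(-27 + \left(11 - 18\right)\right) = - 41 \left(-27 - 7\right) = \left(-41\right) \left(-34\right) = 1394$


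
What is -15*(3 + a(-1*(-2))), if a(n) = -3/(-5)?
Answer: -54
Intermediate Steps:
a(n) = ⅗ (a(n) = -3*(-⅕) = ⅗)
-15*(3 + a(-1*(-2))) = -15*(3 + ⅗) = -15*18/5 = -54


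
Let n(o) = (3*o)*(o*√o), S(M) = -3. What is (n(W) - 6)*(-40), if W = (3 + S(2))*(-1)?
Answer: 240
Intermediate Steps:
W = 0 (W = (3 - 3)*(-1) = 0*(-1) = 0)
n(o) = 3*o^(5/2) (n(o) = (3*o)*o^(3/2) = 3*o^(5/2))
(n(W) - 6)*(-40) = (3*0^(5/2) - 6)*(-40) = (3*0 - 6)*(-40) = (0 - 6)*(-40) = -6*(-40) = 240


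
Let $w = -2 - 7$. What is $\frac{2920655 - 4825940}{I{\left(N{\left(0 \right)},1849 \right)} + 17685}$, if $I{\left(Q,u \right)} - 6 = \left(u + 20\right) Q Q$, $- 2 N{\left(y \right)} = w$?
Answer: $- \frac{2540380}{74051} \approx -34.306$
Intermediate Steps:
$w = -9$ ($w = -2 - 7 = -9$)
$N{\left(y \right)} = \frac{9}{2}$ ($N{\left(y \right)} = \left(- \frac{1}{2}\right) \left(-9\right) = \frac{9}{2}$)
$I{\left(Q,u \right)} = 6 + Q^{2} \left(20 + u\right)$ ($I{\left(Q,u \right)} = 6 + \left(u + 20\right) Q Q = 6 + \left(20 + u\right) Q Q = 6 + Q \left(20 + u\right) Q = 6 + Q^{2} \left(20 + u\right)$)
$\frac{2920655 - 4825940}{I{\left(N{\left(0 \right)},1849 \right)} + 17685} = \frac{2920655 - 4825940}{\left(6 + 20 \left(\frac{9}{2}\right)^{2} + 1849 \left(\frac{9}{2}\right)^{2}\right) + 17685} = - \frac{1905285}{\left(6 + 20 \cdot \frac{81}{4} + 1849 \cdot \frac{81}{4}\right) + 17685} = - \frac{1905285}{\left(6 + 405 + \frac{149769}{4}\right) + 17685} = - \frac{1905285}{\frac{151413}{4} + 17685} = - \frac{1905285}{\frac{222153}{4}} = \left(-1905285\right) \frac{4}{222153} = - \frac{2540380}{74051}$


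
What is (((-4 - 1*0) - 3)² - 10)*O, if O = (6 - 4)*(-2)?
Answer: -156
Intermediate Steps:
O = -4 (O = 2*(-2) = -4)
(((-4 - 1*0) - 3)² - 10)*O = (((-4 - 1*0) - 3)² - 10)*(-4) = (((-4 + 0) - 3)² - 10)*(-4) = ((-4 - 3)² - 10)*(-4) = ((-7)² - 10)*(-4) = (49 - 10)*(-4) = 39*(-4) = -156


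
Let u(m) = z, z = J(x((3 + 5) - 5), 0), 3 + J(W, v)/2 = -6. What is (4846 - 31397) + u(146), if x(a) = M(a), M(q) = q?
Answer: -26569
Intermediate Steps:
x(a) = a
J(W, v) = -18 (J(W, v) = -6 + 2*(-6) = -6 - 12 = -18)
z = -18
u(m) = -18
(4846 - 31397) + u(146) = (4846 - 31397) - 18 = -26551 - 18 = -26569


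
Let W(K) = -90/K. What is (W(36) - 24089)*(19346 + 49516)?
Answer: -1658988873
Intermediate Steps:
(W(36) - 24089)*(19346 + 49516) = (-90/36 - 24089)*(19346 + 49516) = (-90*1/36 - 24089)*68862 = (-5/2 - 24089)*68862 = -48183/2*68862 = -1658988873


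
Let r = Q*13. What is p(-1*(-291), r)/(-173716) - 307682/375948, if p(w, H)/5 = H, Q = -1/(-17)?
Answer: -227165575981/277559776764 ≈ -0.81844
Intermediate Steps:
Q = 1/17 (Q = -1*(-1/17) = 1/17 ≈ 0.058824)
r = 13/17 (r = (1/17)*13 = 13/17 ≈ 0.76471)
p(w, H) = 5*H
p(-1*(-291), r)/(-173716) - 307682/375948 = (5*(13/17))/(-173716) - 307682/375948 = (65/17)*(-1/173716) - 307682*1/375948 = -65/2953172 - 153841/187974 = -227165575981/277559776764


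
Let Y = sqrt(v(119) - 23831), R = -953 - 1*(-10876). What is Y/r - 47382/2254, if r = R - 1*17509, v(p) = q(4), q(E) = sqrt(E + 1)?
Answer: -23691/1127 - I*sqrt(23831 - sqrt(5))/7586 ≈ -21.021 - 0.020349*I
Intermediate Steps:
R = 9923 (R = -953 + 10876 = 9923)
q(E) = sqrt(1 + E)
v(p) = sqrt(5) (v(p) = sqrt(1 + 4) = sqrt(5))
r = -7586 (r = 9923 - 1*17509 = 9923 - 17509 = -7586)
Y = sqrt(-23831 + sqrt(5)) (Y = sqrt(sqrt(5) - 23831) = sqrt(-23831 + sqrt(5)) ≈ 154.37*I)
Y/r - 47382/2254 = sqrt(-23831 + sqrt(5))/(-7586) - 47382/2254 = sqrt(-23831 + sqrt(5))*(-1/7586) - 47382*1/2254 = -sqrt(-23831 + sqrt(5))/7586 - 23691/1127 = -23691/1127 - sqrt(-23831 + sqrt(5))/7586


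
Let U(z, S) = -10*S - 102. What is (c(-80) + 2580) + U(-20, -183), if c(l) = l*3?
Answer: 4068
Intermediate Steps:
c(l) = 3*l
U(z, S) = -102 - 10*S
(c(-80) + 2580) + U(-20, -183) = (3*(-80) + 2580) + (-102 - 10*(-183)) = (-240 + 2580) + (-102 + 1830) = 2340 + 1728 = 4068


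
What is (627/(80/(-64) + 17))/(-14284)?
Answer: -209/74991 ≈ -0.0027870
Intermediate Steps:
(627/(80/(-64) + 17))/(-14284) = (627/(80*(-1/64) + 17))*(-1/14284) = (627/(-5/4 + 17))*(-1/14284) = (627/(63/4))*(-1/14284) = ((4/63)*627)*(-1/14284) = (836/21)*(-1/14284) = -209/74991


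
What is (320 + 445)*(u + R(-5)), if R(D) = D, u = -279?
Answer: -217260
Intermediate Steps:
(320 + 445)*(u + R(-5)) = (320 + 445)*(-279 - 5) = 765*(-284) = -217260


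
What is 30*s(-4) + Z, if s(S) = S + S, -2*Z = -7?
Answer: -473/2 ≈ -236.50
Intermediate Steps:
Z = 7/2 (Z = -½*(-7) = 7/2 ≈ 3.5000)
s(S) = 2*S
30*s(-4) + Z = 30*(2*(-4)) + 7/2 = 30*(-8) + 7/2 = -240 + 7/2 = -473/2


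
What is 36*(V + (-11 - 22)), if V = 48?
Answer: 540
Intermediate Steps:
36*(V + (-11 - 22)) = 36*(48 + (-11 - 22)) = 36*(48 - 33) = 36*15 = 540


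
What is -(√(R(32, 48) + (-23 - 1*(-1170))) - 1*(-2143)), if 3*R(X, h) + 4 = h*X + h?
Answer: -2143 - √15063/3 ≈ -2183.9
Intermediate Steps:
R(X, h) = -4/3 + h/3 + X*h/3 (R(X, h) = -4/3 + (h*X + h)/3 = -4/3 + (X*h + h)/3 = -4/3 + (h + X*h)/3 = -4/3 + (h/3 + X*h/3) = -4/3 + h/3 + X*h/3)
-(√(R(32, 48) + (-23 - 1*(-1170))) - 1*(-2143)) = -(√((-4/3 + (⅓)*48 + (⅓)*32*48) + (-23 - 1*(-1170))) - 1*(-2143)) = -(√((-4/3 + 16 + 512) + (-23 + 1170)) + 2143) = -(√(1580/3 + 1147) + 2143) = -(√(5021/3) + 2143) = -(√15063/3 + 2143) = -(2143 + √15063/3) = -2143 - √15063/3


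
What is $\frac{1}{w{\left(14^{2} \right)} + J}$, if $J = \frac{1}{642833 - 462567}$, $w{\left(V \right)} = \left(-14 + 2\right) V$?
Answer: $- \frac{180266}{423985631} \approx -0.00042517$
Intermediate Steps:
$w{\left(V \right)} = - 12 V$
$J = \frac{1}{180266} \approx 5.5474 \cdot 10^{-6}$
$\frac{1}{w{\left(14^{2} \right)} + J} = \frac{1}{- 12 \cdot 14^{2} + \frac{1}{180266}} = \frac{1}{\left(-12\right) 196 + \frac{1}{180266}} = \frac{1}{-2352 + \frac{1}{180266}} = \frac{1}{- \frac{423985631}{180266}} = - \frac{180266}{423985631}$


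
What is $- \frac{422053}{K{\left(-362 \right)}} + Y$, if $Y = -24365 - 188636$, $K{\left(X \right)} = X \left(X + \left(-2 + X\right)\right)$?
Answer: $- \frac{55979640865}{262812} \approx -2.13 \cdot 10^{5}$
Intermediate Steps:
$K{\left(X \right)} = X \left(-2 + 2 X\right)$
$Y = -213001$
$- \frac{422053}{K{\left(-362 \right)}} + Y = - \frac{422053}{2 \left(-362\right) \left(-1 - 362\right)} - 213001 = - \frac{422053}{2 \left(-362\right) \left(-363\right)} - 213001 = - \frac{422053}{262812} - 213001 = - \frac{55979640865}{262812}$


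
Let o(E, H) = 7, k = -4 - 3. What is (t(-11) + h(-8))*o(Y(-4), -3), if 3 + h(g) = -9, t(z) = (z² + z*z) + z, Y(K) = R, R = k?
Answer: 1533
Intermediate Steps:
k = -7
R = -7
Y(K) = -7
t(z) = z + 2*z² (t(z) = (z² + z²) + z = 2*z² + z = z + 2*z²)
h(g) = -12 (h(g) = -3 - 9 = -12)
(t(-11) + h(-8))*o(Y(-4), -3) = (-11*(1 + 2*(-11)) - 12)*7 = (-11*(1 - 22) - 12)*7 = (-11*(-21) - 12)*7 = (231 - 12)*7 = 219*7 = 1533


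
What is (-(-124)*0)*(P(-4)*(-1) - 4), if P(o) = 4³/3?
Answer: 0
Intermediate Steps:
P(o) = 64/3 (P(o) = 64*(⅓) = 64/3)
(-(-124)*0)*(P(-4)*(-1) - 4) = (-(-124)*0)*((64/3)*(-1) - 4) = (-31*0)*(-64/3 - 4) = 0*(-76/3) = 0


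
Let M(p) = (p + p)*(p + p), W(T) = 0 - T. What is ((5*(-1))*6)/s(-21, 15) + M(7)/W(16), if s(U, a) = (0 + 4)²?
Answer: -113/8 ≈ -14.125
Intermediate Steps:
W(T) = -T
s(U, a) = 16 (s(U, a) = 4² = 16)
M(p) = 4*p² (M(p) = (2*p)*(2*p) = 4*p²)
((5*(-1))*6)/s(-21, 15) + M(7)/W(16) = ((5*(-1))*6)/16 + (4*7²)/((-1*16)) = -5*6*(1/16) + (4*49)/(-16) = -30*1/16 + 196*(-1/16) = -15/8 - 49/4 = -113/8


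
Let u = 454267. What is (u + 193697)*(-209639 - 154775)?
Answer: -236127153096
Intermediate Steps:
(u + 193697)*(-209639 - 154775) = (454267 + 193697)*(-209639 - 154775) = 647964*(-364414) = -236127153096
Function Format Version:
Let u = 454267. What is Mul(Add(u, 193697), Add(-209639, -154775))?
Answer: -236127153096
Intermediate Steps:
Mul(Add(u, 193697), Add(-209639, -154775)) = Mul(Add(454267, 193697), Add(-209639, -154775)) = Mul(647964, -364414) = -236127153096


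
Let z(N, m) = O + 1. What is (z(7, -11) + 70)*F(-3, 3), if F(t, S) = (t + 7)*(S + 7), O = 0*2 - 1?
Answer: 2800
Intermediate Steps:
O = -1 (O = 0 - 1 = -1)
F(t, S) = (7 + S)*(7 + t) (F(t, S) = (7 + t)*(7 + S) = (7 + S)*(7 + t))
z(N, m) = 0 (z(N, m) = -1 + 1 = 0)
(z(7, -11) + 70)*F(-3, 3) = (0 + 70)*(49 + 7*3 + 7*(-3) + 3*(-3)) = 70*(49 + 21 - 21 - 9) = 70*40 = 2800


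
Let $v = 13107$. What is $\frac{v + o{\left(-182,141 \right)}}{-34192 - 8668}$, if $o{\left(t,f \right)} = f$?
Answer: $- \frac{3312}{10715} \approx -0.3091$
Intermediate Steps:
$\frac{v + o{\left(-182,141 \right)}}{-34192 - 8668} = \frac{13107 + 141}{-34192 - 8668} = \frac{13248}{-42860} = 13248 \left(- \frac{1}{42860}\right) = - \frac{3312}{10715}$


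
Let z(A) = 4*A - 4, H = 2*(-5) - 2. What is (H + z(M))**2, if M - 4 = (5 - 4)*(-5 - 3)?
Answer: 1024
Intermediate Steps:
H = -12 (H = -10 - 2 = -12)
M = -4 (M = 4 + (5 - 4)*(-5 - 3) = 4 + 1*(-8) = 4 - 8 = -4)
z(A) = -4 + 4*A
(H + z(M))**2 = (-12 + (-4 + 4*(-4)))**2 = (-12 + (-4 - 16))**2 = (-12 - 20)**2 = (-32)**2 = 1024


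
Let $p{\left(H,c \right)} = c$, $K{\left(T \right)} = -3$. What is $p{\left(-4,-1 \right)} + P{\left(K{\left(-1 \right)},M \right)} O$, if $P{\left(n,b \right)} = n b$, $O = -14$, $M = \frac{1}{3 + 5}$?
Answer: $\frac{17}{4} \approx 4.25$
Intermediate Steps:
$M = \frac{1}{8} \approx 0.125$
$P{\left(n,b \right)} = b n$
$p{\left(-4,-1 \right)} + P{\left(K{\left(-1 \right)},M \right)} O = -1 + \frac{1}{8} \left(-3\right) \left(-14\right) = -1 - - \frac{21}{4} = -1 + \frac{21}{4} = \frac{17}{4}$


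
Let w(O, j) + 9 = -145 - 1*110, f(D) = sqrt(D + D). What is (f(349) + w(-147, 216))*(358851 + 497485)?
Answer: -226072704 + 856336*sqrt(698) ≈ -2.0345e+8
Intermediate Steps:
f(D) = sqrt(2)*sqrt(D) (f(D) = sqrt(2*D) = sqrt(2)*sqrt(D))
w(O, j) = -264 (w(O, j) = -9 + (-145 - 1*110) = -9 + (-145 - 110) = -9 - 255 = -264)
(f(349) + w(-147, 216))*(358851 + 497485) = (sqrt(2)*sqrt(349) - 264)*(358851 + 497485) = (sqrt(698) - 264)*856336 = (-264 + sqrt(698))*856336 = -226072704 + 856336*sqrt(698)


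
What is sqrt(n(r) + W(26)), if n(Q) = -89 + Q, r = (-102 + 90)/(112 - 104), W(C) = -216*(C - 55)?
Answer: sqrt(24694)/2 ≈ 78.572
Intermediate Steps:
W(C) = 11880 - 216*C (W(C) = -216*(-55 + C) = 11880 - 216*C)
r = -3/2 (r = -12/8 = -12*1/8 = -3/2 ≈ -1.5000)
sqrt(n(r) + W(26)) = sqrt((-89 - 3/2) + (11880 - 216*26)) = sqrt(-181/2 + (11880 - 5616)) = sqrt(-181/2 + 6264) = sqrt(12347/2) = sqrt(24694)/2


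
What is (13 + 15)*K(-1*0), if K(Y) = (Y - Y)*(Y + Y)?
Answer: 0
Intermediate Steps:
K(Y) = 0 (K(Y) = 0*(2*Y) = 0)
(13 + 15)*K(-1*0) = (13 + 15)*0 = 28*0 = 0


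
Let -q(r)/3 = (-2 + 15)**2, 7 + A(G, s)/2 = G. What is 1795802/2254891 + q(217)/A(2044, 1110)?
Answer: 2057622537/3062141978 ≈ 0.67196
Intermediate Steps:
A(G, s) = -14 + 2*G
q(r) = -507 (q(r) = -3*(-2 + 15)**2 = -3*13**2 = -3*169 = -507)
1795802/2254891 + q(217)/A(2044, 1110) = 1795802/2254891 - 507/(-14 + 2*2044) = 1795802*(1/2254891) - 507/(-14 + 4088) = 1795802/2254891 - 507/4074 = 1795802/2254891 - 507*1/4074 = 1795802/2254891 - 169/1358 = 2057622537/3062141978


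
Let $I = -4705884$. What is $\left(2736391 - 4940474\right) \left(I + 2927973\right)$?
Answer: $3918663410613$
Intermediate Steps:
$\left(2736391 - 4940474\right) \left(I + 2927973\right) = \left(2736391 - 4940474\right) \left(-4705884 + 2927973\right) = \left(-2204083\right) \left(-1777911\right) = 3918663410613$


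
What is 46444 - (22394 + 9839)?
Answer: 14211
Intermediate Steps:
46444 - (22394 + 9839) = 46444 - 1*32233 = 46444 - 32233 = 14211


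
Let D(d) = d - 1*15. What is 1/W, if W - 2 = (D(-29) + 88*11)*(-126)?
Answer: -1/116422 ≈ -8.5894e-6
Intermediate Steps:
D(d) = -15 + d (D(d) = d - 15 = -15 + d)
W = -116422 (W = 2 + ((-15 - 29) + 88*11)*(-126) = 2 + (-44 + 968)*(-126) = 2 + 924*(-126) = 2 - 116424 = -116422)
1/W = 1/(-116422) = -1/116422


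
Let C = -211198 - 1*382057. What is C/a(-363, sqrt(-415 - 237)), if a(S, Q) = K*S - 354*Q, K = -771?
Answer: -18448450735/8712289129 - 140008180*I*sqrt(163)/26136867387 ≈ -2.1175 - 0.06839*I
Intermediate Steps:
a(S, Q) = -771*S - 354*Q
C = -593255 (C = -211198 - 382057 = -593255)
C/a(-363, sqrt(-415 - 237)) = -593255/(-771*(-363) - 354*sqrt(-415 - 237)) = -593255/(279873 - 708*I*sqrt(163))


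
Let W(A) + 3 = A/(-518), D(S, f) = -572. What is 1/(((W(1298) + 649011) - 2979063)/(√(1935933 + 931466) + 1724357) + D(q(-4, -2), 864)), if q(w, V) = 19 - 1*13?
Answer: -57180013816792323261/32784233138046426566602 - 78151293773*√2867399/32784233138046426566602 ≈ -0.0017441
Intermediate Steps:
q(w, V) = 6 (q(w, V) = 19 - 13 = 6)
W(A) = -3 - A/518 (W(A) = -3 + A/(-518) = -3 + A*(-1/518) = -3 - A/518)
1/(((W(1298) + 649011) - 2979063)/(√(1935933 + 931466) + 1724357) + D(q(-4, -2), 864)) = 1/((((-3 - 1/518*1298) + 649011) - 2979063)/(√(1935933 + 931466) + 1724357) - 572) = 1/((((-3 - 649/259) + 649011) - 2979063)/(√2867399 + 1724357) - 572) = 1/(((-1426/259 + 649011) - 2979063)/(1724357 + √2867399) - 572) = 1/((168092423/259 - 2979063)/(1724357 + √2867399) - 572) = 1/(-603484894/(259*(1724357 + √2867399)) - 572) = 1/(-572 - 603484894/(259*(1724357 + √2867399)))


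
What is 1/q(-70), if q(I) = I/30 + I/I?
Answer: -¾ ≈ -0.75000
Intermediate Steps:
q(I) = 1 + I/30 (q(I) = I*(1/30) + 1 = I/30 + 1 = 1 + I/30)
1/q(-70) = 1/(1 + (1/30)*(-70)) = 1/(1 - 7/3) = 1/(-4/3) = -¾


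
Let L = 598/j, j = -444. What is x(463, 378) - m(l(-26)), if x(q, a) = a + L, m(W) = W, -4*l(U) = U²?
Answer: 121135/222 ≈ 545.65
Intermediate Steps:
L = -299/222 (L = 598/(-444) = 598*(-1/444) = -299/222 ≈ -1.3468)
l(U) = -U²/4
x(q, a) = -299/222 + a (x(q, a) = a - 299/222 = -299/222 + a)
x(463, 378) - m(l(-26)) = (-299/222 + 378) - (-1)*(-26)²/4 = 83617/222 - (-1)*676/4 = 83617/222 - 1*(-169) = 83617/222 + 169 = 121135/222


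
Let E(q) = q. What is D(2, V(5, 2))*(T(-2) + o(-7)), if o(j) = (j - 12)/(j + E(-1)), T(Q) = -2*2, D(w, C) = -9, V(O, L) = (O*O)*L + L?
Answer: 117/8 ≈ 14.625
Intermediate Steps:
V(O, L) = L + L*O² (V(O, L) = O²*L + L = L*O² + L = L + L*O²)
T(Q) = -4
o(j) = (-12 + j)/(-1 + j) (o(j) = (j - 12)/(j - 1) = (-12 + j)/(-1 + j))
D(2, V(5, 2))*(T(-2) + o(-7)) = -9*(-4 + (-12 - 7)/(-1 - 7)) = -9*(-4 - 19/(-8)) = -9*(-4 - ⅛*(-19)) = -9*(-4 + 19/8) = -9*(-13/8) = 117/8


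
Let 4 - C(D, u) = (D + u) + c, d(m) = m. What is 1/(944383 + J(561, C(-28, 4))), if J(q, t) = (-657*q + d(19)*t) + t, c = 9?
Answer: 1/576186 ≈ 1.7356e-6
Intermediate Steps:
C(D, u) = -5 - D - u (C(D, u) = 4 - ((D + u) + 9) = 4 - (9 + D + u) = 4 + (-9 - D - u) = -5 - D - u)
J(q, t) = -657*q + 20*t (J(q, t) = (-657*q + 19*t) + t = -657*q + 20*t)
1/(944383 + J(561, C(-28, 4))) = 1/(944383 + (-657*561 + 20*(-5 - 1*(-28) - 1*4))) = 1/(944383 + (-368577 + 20*(-5 + 28 - 4))) = 1/(944383 + (-368577 + 20*19)) = 1/(944383 + (-368577 + 380)) = 1/(944383 - 368197) = 1/576186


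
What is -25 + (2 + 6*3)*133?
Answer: 2635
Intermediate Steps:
-25 + (2 + 6*3)*133 = -25 + (2 + 18)*133 = -25 + 20*133 = -25 + 2660 = 2635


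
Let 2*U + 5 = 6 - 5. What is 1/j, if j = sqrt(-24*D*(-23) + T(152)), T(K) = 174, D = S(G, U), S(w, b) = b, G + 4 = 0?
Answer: -I*sqrt(930)/930 ≈ -0.032791*I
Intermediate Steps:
G = -4 (G = -4 + 0 = -4)
U = -2 (U = -5/2 + (6 - 5)/2 = -5/2 + (1/2)*1 = -5/2 + 1/2 = -2)
D = -2
j = I*sqrt(930) (j = sqrt(-24*(-2)*(-23) + 174) = sqrt(48*(-23) + 174) = sqrt(-1104 + 174) = sqrt(-930) = I*sqrt(930) ≈ 30.496*I)
1/j = 1/(I*sqrt(930)) = -I*sqrt(930)/930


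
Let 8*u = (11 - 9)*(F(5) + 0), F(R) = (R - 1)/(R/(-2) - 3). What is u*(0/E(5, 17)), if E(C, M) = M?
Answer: 0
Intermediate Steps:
F(R) = (-1 + R)/(-3 - R/2) (F(R) = (-1 + R)/(R*(-½) - 3) = (-1 + R)/(-R/2 - 3) = (-1 + R)/(-3 - R/2))
u = -2/11 (u = ((11 - 9)*(2*(1 - 1*5)/(6 + 5) + 0))/8 = (2*(2*(1 - 5)/11 + 0))/8 = (2*(2*(1/11)*(-4) + 0))/8 = (2*(-8/11 + 0))/8 = (2*(-8/11))/8 = (⅛)*(-16/11) = -2/11 ≈ -0.18182)
u*(0/E(5, 17)) = -0/17 = -2/11*0 = 0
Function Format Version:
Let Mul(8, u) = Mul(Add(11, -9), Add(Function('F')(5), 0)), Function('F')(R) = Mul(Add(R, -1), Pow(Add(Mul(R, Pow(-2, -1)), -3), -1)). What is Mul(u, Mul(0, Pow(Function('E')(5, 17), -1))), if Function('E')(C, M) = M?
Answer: 0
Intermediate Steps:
Function('F')(R) = Mul(Pow(Add(-3, Mul(Rational(-1, 2), R)), -1), Add(-1, R)) (Function('F')(R) = Mul(Add(-1, R), Pow(Add(Mul(R, Rational(-1, 2)), -3), -1)) = Mul(Add(-1, R), Pow(Add(Mul(Rational(-1, 2), R), -3), -1)) = Mul(Add(-1, R), Pow(Add(-3, Mul(Rational(-1, 2), R)), -1)) = Mul(Pow(Add(-3, Mul(Rational(-1, 2), R)), -1), Add(-1, R)))
u = Rational(-2, 11) (u = Mul(Rational(1, 8), Mul(Add(11, -9), Add(Mul(2, Pow(Add(6, 5), -1), Add(1, Mul(-1, 5))), 0))) = Mul(Rational(1, 8), Mul(2, Add(Mul(2, Pow(11, -1), Add(1, -5)), 0))) = Mul(Rational(1, 8), Mul(2, Add(Mul(2, Rational(1, 11), -4), 0))) = Mul(Rational(1, 8), Mul(2, Add(Rational(-8, 11), 0))) = Mul(Rational(1, 8), Mul(2, Rational(-8, 11))) = Mul(Rational(1, 8), Rational(-16, 11)) = Rational(-2, 11) ≈ -0.18182)
Mul(u, Mul(0, Pow(Function('E')(5, 17), -1))) = Mul(Rational(-2, 11), Mul(0, Pow(17, -1))) = Mul(Rational(-2, 11), Mul(0, Rational(1, 17))) = Mul(Rational(-2, 11), 0) = 0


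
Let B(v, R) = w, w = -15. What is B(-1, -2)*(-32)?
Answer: 480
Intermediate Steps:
B(v, R) = -15
B(-1, -2)*(-32) = -15*(-32) = 480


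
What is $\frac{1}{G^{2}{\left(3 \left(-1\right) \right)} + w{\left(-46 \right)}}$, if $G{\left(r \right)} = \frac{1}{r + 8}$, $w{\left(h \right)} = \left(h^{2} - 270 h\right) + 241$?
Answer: $\frac{25}{369426} \approx 6.7673 \cdot 10^{-5}$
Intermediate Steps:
$w{\left(h \right)} = 241 + h^{2} - 270 h$
$G{\left(r \right)} = \frac{1}{8 + r}$
$\frac{1}{G^{2}{\left(3 \left(-1\right) \right)} + w{\left(-46 \right)}} = \frac{1}{\left(\frac{1}{8 + 3 \left(-1\right)}\right)^{2} + \left(241 + \left(-46\right)^{2} - -12420\right)} = \frac{1}{\left(\frac{1}{8 - 3}\right)^{2} + \left(241 + 2116 + 12420\right)} = \frac{1}{\left(\frac{1}{5}\right)^{2} + 14777} = \frac{1}{\frac{1}{25} + 14777} = \frac{1}{\frac{369426}{25}} = \frac{25}{369426}$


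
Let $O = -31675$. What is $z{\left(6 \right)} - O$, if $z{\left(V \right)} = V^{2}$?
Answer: $31711$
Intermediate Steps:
$z{\left(6 \right)} - O = 6^{2} - -31675 = 36 + 31675 = 31711$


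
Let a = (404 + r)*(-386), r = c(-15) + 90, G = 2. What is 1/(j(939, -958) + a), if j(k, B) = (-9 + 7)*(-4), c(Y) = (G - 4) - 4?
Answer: -1/188360 ≈ -5.3090e-6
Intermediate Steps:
c(Y) = -6 (c(Y) = (2 - 4) - 4 = -2 - 4 = -6)
j(k, B) = 8 (j(k, B) = -2*(-4) = 8)
r = 84 (r = -6 + 90 = 84)
a = -188368 (a = (404 + 84)*(-386) = 488*(-386) = -188368)
1/(j(939, -958) + a) = 1/(8 - 188368) = 1/(-188360) = -1/188360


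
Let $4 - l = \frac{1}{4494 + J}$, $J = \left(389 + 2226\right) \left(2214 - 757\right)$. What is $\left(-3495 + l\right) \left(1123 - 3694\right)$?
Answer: $\frac{34236954329760}{3814549} \approx 8.9754 \cdot 10^{6}$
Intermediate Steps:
$J = 3810055$ ($J = 2615 \cdot 1457 = 3810055$)
$l = \frac{15258195}{3814549}$ ($l = 4 - \frac{1}{4494 + 3810055} = 4 - \frac{1}{3814549} = \frac{15258195}{3814549} \approx 4.0$)
$\left(-3495 + l\right) \left(1123 - 3694\right) = \left(-3495 + \frac{15258195}{3814549}\right) \left(1123 - 3694\right) = \left(- \frac{13316590560}{3814549}\right) \left(-2571\right) = \frac{34236954329760}{3814549}$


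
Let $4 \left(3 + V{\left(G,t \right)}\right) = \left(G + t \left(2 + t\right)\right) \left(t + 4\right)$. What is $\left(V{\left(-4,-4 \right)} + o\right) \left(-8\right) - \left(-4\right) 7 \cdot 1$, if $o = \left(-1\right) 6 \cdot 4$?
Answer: $244$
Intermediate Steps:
$V{\left(G,t \right)} = -3 + \frac{\left(4 + t\right) \left(G + t \left(2 + t\right)\right)}{4}$ ($V{\left(G,t \right)} = -3 + \frac{\left(G + t \left(2 + t\right)\right) \left(t + 4\right)}{4} = -3 + \frac{\left(G + t \left(2 + t\right)\right) \left(4 + t\right)}{4} = -3 + \frac{\left(4 + t\right) \left(G + t \left(2 + t\right)\right)}{4}$)
$o = -24$ ($o = \left(-6\right) 4 = -24$)
$\left(V{\left(-4,-4 \right)} + o\right) \left(-8\right) - \left(-4\right) 7 \cdot 1 = \left(\left(-3 - 4 + 2 \left(-4\right) + \frac{\left(-4\right)^{3}}{4} + \frac{3 \left(-4\right)^{2}}{2} + \frac{1}{4} \left(-4\right) \left(-4\right)\right) - 24\right) \left(-8\right) - \left(-4\right) 7 \cdot 1 = \left(\left(-3 - 4 - 8 + \frac{1}{4} \left(-64\right) + \frac{3}{2} \cdot 16 + 4\right) - 24\right) \left(-8\right) - \left(-28\right) 1 = \left(\left(-3 - 4 - 8 - 16 + 24 + 4\right) - 24\right) \left(-8\right) - -28 = \left(-3 - 24\right) \left(-8\right) + 28 = \left(-27\right) \left(-8\right) + 28 = 216 + 28 = 244$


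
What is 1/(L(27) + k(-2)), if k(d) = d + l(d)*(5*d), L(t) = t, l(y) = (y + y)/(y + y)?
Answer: 1/15 ≈ 0.066667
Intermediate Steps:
l(y) = 1 (l(y) = (2*y)/((2*y)) = (2*y)*(1/(2*y)) = 1)
k(d) = 6*d (k(d) = d + 1*(5*d) = d + 5*d = 6*d)
1/(L(27) + k(-2)) = 1/(27 + 6*(-2)) = 1/(27 - 12) = 1/15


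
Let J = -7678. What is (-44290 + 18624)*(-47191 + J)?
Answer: 1408267754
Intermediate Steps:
(-44290 + 18624)*(-47191 + J) = (-44290 + 18624)*(-47191 - 7678) = -25666*(-54869) = 1408267754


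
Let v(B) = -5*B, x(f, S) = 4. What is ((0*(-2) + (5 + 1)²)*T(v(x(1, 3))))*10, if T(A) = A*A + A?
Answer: 136800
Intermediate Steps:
T(A) = A + A² (T(A) = A² + A = A + A²)
((0*(-2) + (5 + 1)²)*T(v(x(1, 3))))*10 = ((0*(-2) + (5 + 1)²)*((-5*4)*(1 - 5*4)))*10 = ((0 + 6²)*(-20*(1 - 20)))*10 = ((0 + 36)*(-20*(-19)))*10 = (36*380)*10 = 13680*10 = 136800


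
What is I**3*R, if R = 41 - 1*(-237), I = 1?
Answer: 278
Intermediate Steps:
R = 278 (R = 41 + 237 = 278)
I**3*R = 1**3*278 = 1*278 = 278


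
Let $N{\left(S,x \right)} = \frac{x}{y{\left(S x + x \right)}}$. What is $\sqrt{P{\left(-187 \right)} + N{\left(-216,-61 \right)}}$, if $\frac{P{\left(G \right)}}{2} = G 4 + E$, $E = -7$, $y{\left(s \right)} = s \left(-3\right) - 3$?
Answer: $\frac{i \sqrt{64941052967}}{6558} \approx 38.859 i$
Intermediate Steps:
$y{\left(s \right)} = -3 - 3 s$ ($y{\left(s \right)} = - 3 s - 3 = -3 - 3 s$)
$P{\left(G \right)} = -14 + 8 G$ ($P{\left(G \right)} = 2 \left(G 4 - 7\right) = 2 \left(4 G - 7\right) = 2 \left(-7 + 4 G\right) = -14 + 8 G$)
$N{\left(S,x \right)} = \frac{x}{-3 - 3 x - 3 S x}$ ($N{\left(S,x \right)} = \frac{x}{-3 - 3 \left(S x + x\right)} = \frac{x}{-3 - 3 \left(x + S x\right)} = \frac{x}{-3 - \left(3 x + 3 S x\right)} = \frac{x}{-3 - 3 x - 3 S x}$)
$\sqrt{P{\left(-187 \right)} + N{\left(-216,-61 \right)}} = \sqrt{\left(-14 + 8 \left(-187\right)\right) - - \frac{61}{3 + 3 \left(-61\right) \left(1 - 216\right)}} = \sqrt{\left(-14 - 1496\right) - - \frac{61}{3 + 3 \left(-61\right) \left(-215\right)}} = \sqrt{-1510 - - \frac{61}{3 + 39345}} = \sqrt{-1510 - - \frac{61}{39348}} = \sqrt{-1510 - \left(-61\right) \frac{1}{39348}} = \sqrt{-1510 + \frac{61}{39348}} = \sqrt{- \frac{59415419}{39348}} = \frac{i \sqrt{64941052967}}{6558}$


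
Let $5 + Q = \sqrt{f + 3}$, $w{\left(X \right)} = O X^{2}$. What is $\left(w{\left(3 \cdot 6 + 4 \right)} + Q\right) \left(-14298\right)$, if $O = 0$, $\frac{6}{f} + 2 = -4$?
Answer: $71490 - 14298 \sqrt{2} \approx 51270.0$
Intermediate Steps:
$f = -1$ ($f = \frac{6}{-2 - 4} = \frac{6}{-6} = 6 \left(- \frac{1}{6}\right) = -1$)
$w{\left(X \right)} = 0$ ($w{\left(X \right)} = 0 X^{2} = 0$)
$Q = -5 + \sqrt{2}$ ($Q = -5 + \sqrt{-1 + 3} = -5 + \sqrt{2} \approx -3.5858$)
$\left(w{\left(3 \cdot 6 + 4 \right)} + Q\right) \left(-14298\right) = \left(0 - \left(5 - \sqrt{2}\right)\right) \left(-14298\right) = \left(-5 + \sqrt{2}\right) \left(-14298\right) = 71490 - 14298 \sqrt{2}$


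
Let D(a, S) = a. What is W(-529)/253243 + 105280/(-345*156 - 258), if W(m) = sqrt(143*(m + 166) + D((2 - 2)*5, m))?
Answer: -52640/27039 + 11*I*sqrt(429)/253243 ≈ -1.9468 + 0.00089967*I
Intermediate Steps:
W(m) = sqrt(23738 + 143*m) (W(m) = sqrt(143*(m + 166) + (2 - 2)*5) = sqrt(143*(166 + m) + 0*5) = sqrt((23738 + 143*m) + 0) = sqrt(23738 + 143*m))
W(-529)/253243 + 105280/(-345*156 - 258) = sqrt(23738 + 143*(-529))/253243 + 105280/(-345*156 - 258) = sqrt(23738 - 75647)*(1/253243) + 105280/(-53820 - 258) = sqrt(-51909)*(1/253243) + 105280/(-54078) = (11*I*sqrt(429))*(1/253243) + 105280*(-1/54078) = 11*I*sqrt(429)/253243 - 52640/27039 = -52640/27039 + 11*I*sqrt(429)/253243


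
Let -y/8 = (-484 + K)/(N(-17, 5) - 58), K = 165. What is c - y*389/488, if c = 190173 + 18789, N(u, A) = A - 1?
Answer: 688444919/3294 ≈ 2.0900e+5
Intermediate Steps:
N(u, A) = -1 + A
y = -1276/27 (y = -8*(-484 + 165)/((-1 + 5) - 58) = -(-2552)/(4 - 58) = -(-2552)/(-54) = -(-2552)*(-1)/54 = -8*319/54 = -1276/27 ≈ -47.259)
c = 208962
c - y*389/488 = 208962 - (-1276)*389/488/27 = 208962 - (-1276)*389*(1/488)/27 = 208962 - (-1276)*389/(27*488) = 208962 - 1*(-124091/3294) = 208962 + 124091/3294 = 688444919/3294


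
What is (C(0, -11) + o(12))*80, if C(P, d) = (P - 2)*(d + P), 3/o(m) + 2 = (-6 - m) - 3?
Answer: 40240/23 ≈ 1749.6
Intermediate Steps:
o(m) = 3/(-11 - m) (o(m) = 3/(-2 + ((-6 - m) - 3)) = 3/(-2 + (-9 - m)) = 3/(-11 - m))
C(P, d) = (-2 + P)*(P + d)
(C(0, -11) + o(12))*80 = ((0² - 2*0 - 2*(-11) + 0*(-11)) - 3/(11 + 12))*80 = ((0 + 0 + 22 + 0) - 3/23)*80 = (22 - 3*1/23)*80 = (22 - 3/23)*80 = (503/23)*80 = 40240/23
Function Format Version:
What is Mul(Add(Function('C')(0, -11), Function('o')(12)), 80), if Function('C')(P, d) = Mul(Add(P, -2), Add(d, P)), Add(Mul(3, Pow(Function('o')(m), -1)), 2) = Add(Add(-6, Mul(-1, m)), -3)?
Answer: Rational(40240, 23) ≈ 1749.6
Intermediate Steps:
Function('o')(m) = Mul(3, Pow(Add(-11, Mul(-1, m)), -1)) (Function('o')(m) = Mul(3, Pow(Add(-2, Add(Add(-6, Mul(-1, m)), -3)), -1)) = Mul(3, Pow(Add(-2, Add(-9, Mul(-1, m))), -1)) = Mul(3, Pow(Add(-11, Mul(-1, m)), -1)))
Function('C')(P, d) = Mul(Add(-2, P), Add(P, d))
Mul(Add(Function('C')(0, -11), Function('o')(12)), 80) = Mul(Add(Add(Pow(0, 2), Mul(-2, 0), Mul(-2, -11), Mul(0, -11)), Mul(-3, Pow(Add(11, 12), -1))), 80) = Mul(Add(Add(0, 0, 22, 0), Mul(-3, Pow(23, -1))), 80) = Mul(Add(22, Mul(-3, Rational(1, 23))), 80) = Mul(Add(22, Rational(-3, 23)), 80) = Mul(Rational(503, 23), 80) = Rational(40240, 23)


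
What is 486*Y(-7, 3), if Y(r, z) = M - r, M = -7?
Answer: 0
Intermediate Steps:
Y(r, z) = -7 - r
486*Y(-7, 3) = 486*(-7 - 1*(-7)) = 486*(-7 + 7) = 486*0 = 0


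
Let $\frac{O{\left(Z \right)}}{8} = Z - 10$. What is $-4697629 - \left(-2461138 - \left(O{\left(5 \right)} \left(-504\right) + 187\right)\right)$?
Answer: $-2216144$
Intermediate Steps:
$O{\left(Z \right)} = -80 + 8 Z$ ($O{\left(Z \right)} = 8 \left(Z - 10\right) = 8 \left(-10 + Z\right) = -80 + 8 Z$)
$-4697629 - \left(-2461138 - \left(O{\left(5 \right)} \left(-504\right) + 187\right)\right) = -4697629 - \left(-2461138 - \left(\left(-80 + 8 \cdot 5\right) \left(-504\right) + 187\right)\right) = -4697629 - \left(-2461138 - \left(\left(-80 + 40\right) \left(-504\right) + 187\right)\right) = -4697629 - \left(-2461138 - \left(\left(-40\right) \left(-504\right) + 187\right)\right) = -4697629 - \left(-2461138 - \left(20160 + 187\right)\right) = -4697629 - \left(-2461138 - 20347\right) = -4697629 - -2481485 = -4697629 + 2481485 = -2216144$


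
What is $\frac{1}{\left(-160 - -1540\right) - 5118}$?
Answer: $- \frac{1}{3738} \approx -0.00026752$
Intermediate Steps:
$\frac{1}{\left(-160 - -1540\right) - 5118} = \frac{1}{\left(-160 + 1540\right) - 5118} = \frac{1}{1380 - 5118} = \frac{1}{-3738} = - \frac{1}{3738}$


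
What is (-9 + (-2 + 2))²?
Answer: 81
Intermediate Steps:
(-9 + (-2 + 2))² = (-9 + 0)² = (-9)² = 81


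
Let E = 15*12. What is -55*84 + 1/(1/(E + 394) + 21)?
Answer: -55693526/12055 ≈ -4620.0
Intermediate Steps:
E = 180
-55*84 + 1/(1/(E + 394) + 21) = -55*84 + 1/(1/(180 + 394) + 21) = -4620 + 1/(1/574 + 21) = -4620 + 1/(12055/574) = -4620 + 574/12055 = -55693526/12055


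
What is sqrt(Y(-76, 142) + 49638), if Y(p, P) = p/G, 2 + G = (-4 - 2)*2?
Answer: 4*sqrt(152033)/7 ≈ 222.81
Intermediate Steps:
G = -14 (G = -2 + (-4 - 2)*2 = -2 - 6*2 = -2 - 12 = -14)
Y(p, P) = -p/14 (Y(p, P) = p/(-14) = p*(-1/14) = -p/14)
sqrt(Y(-76, 142) + 49638) = sqrt(-1/14*(-76) + 49638) = sqrt(38/7 + 49638) = sqrt(347504/7) = 4*sqrt(152033)/7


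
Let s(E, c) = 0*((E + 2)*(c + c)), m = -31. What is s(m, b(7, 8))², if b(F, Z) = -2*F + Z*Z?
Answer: 0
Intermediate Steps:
b(F, Z) = Z² - 2*F (b(F, Z) = -2*F + Z² = Z² - 2*F)
s(E, c) = 0 (s(E, c) = 0*((2 + E)*(2*c)) = 0*(2*c*(2 + E)) = 0)
s(m, b(7, 8))² = 0² = 0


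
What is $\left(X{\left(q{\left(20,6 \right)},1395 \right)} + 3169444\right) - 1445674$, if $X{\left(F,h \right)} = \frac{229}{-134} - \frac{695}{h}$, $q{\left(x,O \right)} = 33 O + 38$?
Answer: $\frac{64444782703}{37386} \approx 1.7238 \cdot 10^{6}$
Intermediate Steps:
$q{\left(x,O \right)} = 38 + 33 O$
$X{\left(F,h \right)} = - \frac{229}{134} - \frac{695}{h}$ ($X{\left(F,h \right)} = 229 \left(- \frac{1}{134}\right) - \frac{695}{h} = - \frac{229}{134} - \frac{695}{h}$)
$\left(X{\left(q{\left(20,6 \right)},1395 \right)} + 3169444\right) - 1445674 = \left(\left(- \frac{229}{134} - \frac{695}{1395}\right) + 3169444\right) - 1445674 = \left(\left(- \frac{229}{134} - \frac{139}{279}\right) + 3169444\right) - 1445674 = \left(- \frac{82517}{37386} + 3169444\right) - 1445674 = \frac{118492750867}{37386} - 1445674 = \frac{64444782703}{37386}$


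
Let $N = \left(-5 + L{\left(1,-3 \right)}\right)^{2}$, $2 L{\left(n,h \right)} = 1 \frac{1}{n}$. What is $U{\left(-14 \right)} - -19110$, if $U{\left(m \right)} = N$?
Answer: $\frac{76521}{4} \approx 19130.0$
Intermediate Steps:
$L{\left(n,h \right)} = \frac{1}{2 n}$ ($L{\left(n,h \right)} = \frac{1 \frac{1}{n}}{2} = \frac{1}{2 n}$)
$N = \frac{81}{4}$ ($N = \left(-5 + \frac{1}{2 \cdot 1}\right)^{2} = \left(-5 + \frac{1}{2} \cdot 1\right)^{2} = \left(-5 + \frac{1}{2}\right)^{2} = \left(- \frac{9}{2}\right)^{2} = \frac{81}{4} \approx 20.25$)
$U{\left(m \right)} = \frac{81}{4}$
$U{\left(-14 \right)} - -19110 = \frac{81}{4} - -19110 = \frac{81}{4} + 19110 = \frac{76521}{4}$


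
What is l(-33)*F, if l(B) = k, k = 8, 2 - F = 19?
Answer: -136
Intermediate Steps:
F = -17 (F = 2 - 1*19 = 2 - 19 = -17)
l(B) = 8
l(-33)*F = 8*(-17) = -136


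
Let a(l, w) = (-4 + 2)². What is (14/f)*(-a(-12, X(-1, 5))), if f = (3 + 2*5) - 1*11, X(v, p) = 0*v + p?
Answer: -28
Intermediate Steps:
X(v, p) = p (X(v, p) = 0 + p = p)
a(l, w) = 4 (a(l, w) = (-2)² = 4)
f = 2 (f = (3 + 10) - 11 = 13 - 11 = 2)
(14/f)*(-a(-12, X(-1, 5))) = (14/2)*(-1*4) = (14*(½))*(-4) = 7*(-4) = -28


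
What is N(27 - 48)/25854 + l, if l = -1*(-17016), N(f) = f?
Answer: 146643881/8618 ≈ 17016.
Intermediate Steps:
l = 17016
N(27 - 48)/25854 + l = (27 - 48)/25854 + 17016 = -21*1/25854 + 17016 = -7/8618 + 17016 = 146643881/8618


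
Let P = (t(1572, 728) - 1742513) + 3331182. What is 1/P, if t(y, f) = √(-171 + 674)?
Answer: 1588669/2523869191058 - √503/2523869191058 ≈ 6.2945e-7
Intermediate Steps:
t(y, f) = √503
P = 1588669 + √503 (P = (√503 - 1742513) + 3331182 = (-1742513 + √503) + 3331182 = 1588669 + √503 ≈ 1.5887e+6)
1/P = 1/(1588669 + √503)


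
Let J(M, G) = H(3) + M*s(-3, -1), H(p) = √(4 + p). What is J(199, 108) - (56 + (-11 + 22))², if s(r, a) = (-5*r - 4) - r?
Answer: -1703 + √7 ≈ -1700.4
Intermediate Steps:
s(r, a) = -4 - 6*r (s(r, a) = (-4 - 5*r) - r = -4 - 6*r)
J(M, G) = √7 + 14*M (J(M, G) = √(4 + 3) + M*(-4 - 6*(-3)) = √7 + M*(-4 + 18) = √7 + M*14 = √7 + 14*M)
J(199, 108) - (56 + (-11 + 22))² = (√7 + 14*199) - (56 + (-11 + 22))² = (√7 + 2786) - (56 + 11)² = (2786 + √7) - 1*67² = (2786 + √7) - 1*4489 = (2786 + √7) - 4489 = -1703 + √7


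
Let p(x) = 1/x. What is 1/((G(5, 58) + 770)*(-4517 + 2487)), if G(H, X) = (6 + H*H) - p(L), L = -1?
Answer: -1/1628060 ≈ -6.1423e-7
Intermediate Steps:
G(H, X) = 7 + H**2 (G(H, X) = (6 + H*H) - 1/(-1) = (6 + H**2) - 1*(-1) = (6 + H**2) + 1 = 7 + H**2)
1/((G(5, 58) + 770)*(-4517 + 2487)) = 1/(((7 + 5**2) + 770)*(-4517 + 2487)) = 1/(((7 + 25) + 770)*(-2030)) = 1/((32 + 770)*(-2030)) = 1/(802*(-2030)) = 1/(-1628060) = -1/1628060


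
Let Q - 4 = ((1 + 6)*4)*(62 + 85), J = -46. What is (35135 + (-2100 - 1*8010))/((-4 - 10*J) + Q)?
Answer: 175/32 ≈ 5.4688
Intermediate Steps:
Q = 4120 (Q = 4 + ((1 + 6)*4)*(62 + 85) = 4 + (7*4)*147 = 4 + 28*147 = 4 + 4116 = 4120)
(35135 + (-2100 - 1*8010))/((-4 - 10*J) + Q) = (35135 + (-2100 - 1*8010))/((-4 - 10*(-46)) + 4120) = (35135 + (-2100 - 8010))/((-4 + 460) + 4120) = (35135 - 10110)/(456 + 4120) = 25025/4576 = 25025*(1/4576) = 175/32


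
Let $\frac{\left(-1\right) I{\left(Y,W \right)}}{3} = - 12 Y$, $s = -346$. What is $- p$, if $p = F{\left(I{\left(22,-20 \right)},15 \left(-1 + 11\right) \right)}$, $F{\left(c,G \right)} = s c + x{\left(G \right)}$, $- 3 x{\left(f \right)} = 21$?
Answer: $274039$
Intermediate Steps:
$I{\left(Y,W \right)} = 36 Y$ ($I{\left(Y,W \right)} = - 3 \left(- 12 Y\right) = 36 Y$)
$x{\left(f \right)} = -7$ ($x{\left(f \right)} = \left(- \frac{1}{3}\right) 21 = -7$)
$F{\left(c,G \right)} = -7 - 346 c$ ($F{\left(c,G \right)} = - 346 c - 7 = -7 - 346 c$)
$p = -274039$ ($p = -7 - 346 \cdot 36 \cdot 22 = -7 - 274032 = -274039$)
$- p = \left(-1\right) \left(-274039\right) = 274039$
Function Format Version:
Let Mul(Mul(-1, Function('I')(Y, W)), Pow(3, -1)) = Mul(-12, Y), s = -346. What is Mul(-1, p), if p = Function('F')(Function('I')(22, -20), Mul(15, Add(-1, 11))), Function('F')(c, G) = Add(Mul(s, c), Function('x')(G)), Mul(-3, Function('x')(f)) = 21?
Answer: 274039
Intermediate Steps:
Function('I')(Y, W) = Mul(36, Y) (Function('I')(Y, W) = Mul(-3, Mul(-12, Y)) = Mul(36, Y))
Function('x')(f) = -7 (Function('x')(f) = Mul(Rational(-1, 3), 21) = -7)
Function('F')(c, G) = Add(-7, Mul(-346, c)) (Function('F')(c, G) = Add(Mul(-346, c), -7) = Add(-7, Mul(-346, c)))
p = -274039 (p = Add(-7, Mul(-346, Mul(36, 22))) = Add(-7, Mul(-346, 792)) = Add(-7, -274032) = -274039)
Mul(-1, p) = Mul(-1, -274039) = 274039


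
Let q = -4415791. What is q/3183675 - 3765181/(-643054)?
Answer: 9147520554461/2047274943450 ≈ 4.4681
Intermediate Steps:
q/3183675 - 3765181/(-643054) = -4415791/3183675 - 3765181/(-643054) = -4415791*1/3183675 - 3765181*(-1/643054) = -4415791/3183675 + 3765181/643054 = 9147520554461/2047274943450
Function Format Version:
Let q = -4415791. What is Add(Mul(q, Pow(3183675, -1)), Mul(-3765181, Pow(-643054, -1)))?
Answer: Rational(9147520554461, 2047274943450) ≈ 4.4681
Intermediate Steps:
Add(Mul(q, Pow(3183675, -1)), Mul(-3765181, Pow(-643054, -1))) = Add(Mul(-4415791, Pow(3183675, -1)), Mul(-3765181, Pow(-643054, -1))) = Add(Mul(-4415791, Rational(1, 3183675)), Mul(-3765181, Rational(-1, 643054))) = Add(Rational(-4415791, 3183675), Rational(3765181, 643054)) = Rational(9147520554461, 2047274943450)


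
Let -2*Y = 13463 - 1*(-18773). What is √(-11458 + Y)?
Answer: 6*I*√766 ≈ 166.06*I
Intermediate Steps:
Y = -16118 (Y = -(13463 - 1*(-18773))/2 = -(13463 + 18773)/2 = -½*32236 = -16118)
√(-11458 + Y) = √(-11458 - 16118) = √(-27576) = 6*I*√766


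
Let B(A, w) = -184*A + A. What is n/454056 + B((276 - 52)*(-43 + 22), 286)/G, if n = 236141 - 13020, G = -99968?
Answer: -2879382613/354617736 ≈ -8.1197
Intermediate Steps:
B(A, w) = -183*A
n = 223121
n/454056 + B((276 - 52)*(-43 + 22), 286)/G = 223121/454056 - 183*(276 - 52)*(-43 + 22)/(-99968) = 223121*(1/454056) - 40992*(-21)*(-1/99968) = 223121/454056 - 183*(-4704)*(-1/99968) = 223121/454056 + 860832*(-1/99968) = 223121/454056 - 26901/3124 = -2879382613/354617736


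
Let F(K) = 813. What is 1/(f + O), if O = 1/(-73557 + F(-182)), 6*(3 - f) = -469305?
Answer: 72744/5690072051 ≈ 1.2784e-5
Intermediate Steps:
f = 156441/2 (f = 3 - ⅙*(-469305) = 3 + 156435/2 = 156441/2 ≈ 78221.)
O = -1/72744 (O = 1/(-73557 + 813) = 1/(-72744) = -1/72744 ≈ -1.3747e-5)
1/(f + O) = 1/(156441/2 - 1/72744) = 1/(5690072051/72744) = 72744/5690072051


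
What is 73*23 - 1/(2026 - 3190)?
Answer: 1954357/1164 ≈ 1679.0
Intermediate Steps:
73*23 - 1/(2026 - 3190) = 1679 - 1/(-1164) = 1679 - 1*(-1/1164) = 1679 + 1/1164 = 1954357/1164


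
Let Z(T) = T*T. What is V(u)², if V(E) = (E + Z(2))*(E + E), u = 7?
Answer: 23716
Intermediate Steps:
Z(T) = T²
V(E) = 2*E*(4 + E) (V(E) = (E + 2²)*(E + E) = (E + 4)*(2*E) = (4 + E)*(2*E) = 2*E*(4 + E))
V(u)² = (2*7*(4 + 7))² = (2*7*11)² = 154² = 23716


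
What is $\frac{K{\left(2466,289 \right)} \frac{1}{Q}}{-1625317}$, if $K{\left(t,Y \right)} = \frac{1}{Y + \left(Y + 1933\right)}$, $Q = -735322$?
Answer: $\frac{1}{3000974812502814} \approx 3.3322 \cdot 10^{-16}$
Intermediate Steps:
$K{\left(t,Y \right)} = \frac{1}{1933 + 2 Y}$ ($K{\left(t,Y \right)} = \frac{1}{Y + \left(1933 + Y\right)} = \frac{1}{1933 + 2 Y}$)
$\frac{K{\left(2466,289 \right)} \frac{1}{Q}}{-1625317} = \frac{\frac{1}{1933 + 2 \cdot 289} \frac{1}{-735322}}{-1625317} = \frac{1}{1933 + 578} \left(- \frac{1}{735322}\right) \left(- \frac{1}{1625317}\right) = \frac{1}{2511} \left(- \frac{1}{735322}\right) \left(- \frac{1}{1625317}\right) = \left(- \frac{1}{1846393542}\right) \left(- \frac{1}{1625317}\right) = \frac{1}{3000974812502814}$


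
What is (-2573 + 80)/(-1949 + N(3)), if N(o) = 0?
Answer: 2493/1949 ≈ 1.2791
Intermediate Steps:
(-2573 + 80)/(-1949 + N(3)) = (-2573 + 80)/(-1949 + 0) = -2493/(-1949) = -2493*(-1/1949) = 2493/1949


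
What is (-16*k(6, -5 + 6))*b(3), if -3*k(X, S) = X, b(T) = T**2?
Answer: 288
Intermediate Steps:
k(X, S) = -X/3
(-16*k(6, -5 + 6))*b(3) = -(-16)*6/3*3**2 = -16*(-2)*9 = 32*9 = 288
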